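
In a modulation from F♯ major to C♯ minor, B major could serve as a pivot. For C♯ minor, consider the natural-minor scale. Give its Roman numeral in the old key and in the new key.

IV in F♯ major; VII in C♯ minor

The scale of F♯ major is F♯ G♯ A♯ B C♯ D♯ E♯; B is degree 4, and the triad built there (B-D♯-F♯) is major, so it is IV.
The scale of C♯ minor (natural minor) is C♯ D♯ E F♯ G♯ A B; B is degree 7, and the triad built there (B-D♯-F♯) is major, so it is VII.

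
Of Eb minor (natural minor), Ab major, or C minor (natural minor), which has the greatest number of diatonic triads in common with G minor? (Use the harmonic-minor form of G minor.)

Triads of G minor (harmonic minor): Gm (i), Adim (ii°), Bbaug (III+), Cm (iv), D (V), Eb (VI), F#dim (vii°).
Eb minor (natural minor) shares 0: none.
Ab major shares 2: Cm, Eb.
C minor (natural minor) shares 3: Gm, Cm, Eb.
The most common triads (3) are shared with C minor.

C minor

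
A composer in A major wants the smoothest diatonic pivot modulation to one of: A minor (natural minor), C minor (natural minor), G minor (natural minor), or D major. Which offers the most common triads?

D major

Triads of A major: A major (I), B minor (ii), C# minor (iii), D major (IV), E major (V), F# minor (vi), G# diminished (vii°).
A minor (natural minor) shares 0: none.
C minor (natural minor) shares 0: none.
G minor (natural minor) shares 0: none.
D major shares 4: A, Bm, D, F#m.
The most common triads (4) are shared with D major.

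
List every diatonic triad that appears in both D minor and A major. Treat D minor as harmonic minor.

Triads in D minor (harmonic minor): D minor (i), E diminished (ii°), F augmented (III+), G minor (iv), A major (V), Bb major (VI), C# diminished (vii°).
Triads in A major: A major (I), B minor (ii), C# minor (iii), D major (IV), E major (V), F# minor (vi), G# diminished (vii°).
Shared triads with their functions: A major (V in D minor, I in A major).

A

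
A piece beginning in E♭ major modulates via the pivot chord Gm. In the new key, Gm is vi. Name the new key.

B♭ major

The numeral vi denotes a minor triad on scale degree 6. With G on degree 6, the tonic of the new key is B♭.
Degree 6 carries a minor triad in major keys, so the destination is B♭ major.
Check: the diatonic triads of B♭ major are B♭ (I), Cm (ii), Dm (iii), E♭ (IV), F (V), Gm (vi), Adim (vii°) — Gm is indeed vi.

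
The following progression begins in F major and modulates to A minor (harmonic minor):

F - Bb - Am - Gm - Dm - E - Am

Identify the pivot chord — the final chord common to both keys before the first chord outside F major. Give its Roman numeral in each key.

Dm — vi in F major, iv in A minor

Chords diatonic to F major: F, Gm, Am, Bb, C, Dm, Edim.
Reading the progression, the first chord not in that set is E, so the modulation leaves F major there.
The chord immediately before E is Dm, which is diatonic to both keys: vi in F major and iv in A minor.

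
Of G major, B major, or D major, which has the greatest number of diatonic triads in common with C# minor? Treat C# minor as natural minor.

Triads of C# minor (natural minor): C# minor (i), D# diminished (ii°), E major (III), F# minor (iv), G# minor (v), A major (VI), B major (VII).
G major shares 0: none.
B major shares 4: C#m, E, G#m, B.
D major shares 2: F#m, A.
The most common triads (4) are shared with B major.

B major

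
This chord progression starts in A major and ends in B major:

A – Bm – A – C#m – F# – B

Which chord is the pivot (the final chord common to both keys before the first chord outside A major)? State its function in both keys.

Chords diatonic to A major: A, Bm, C#m, D, E, F#m, G#dim.
Reading the progression, the first chord not in that set is F#, so the modulation leaves A major there.
The chord immediately before F# is C#m, which is diatonic to both keys: iii in A major and ii in B major.

C#m — iii in A major, ii in B major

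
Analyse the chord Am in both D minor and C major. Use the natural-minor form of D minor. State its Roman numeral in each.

v in D minor; vi in C major

The scale of D minor (natural minor) is D E F G A Bb C; A is degree 5, and the triad built there (A-C-E) is minor, so it is v.
The scale of C major is C D E F G A B; A is degree 6, and the triad built there (A-C-E) is minor, so it is vi.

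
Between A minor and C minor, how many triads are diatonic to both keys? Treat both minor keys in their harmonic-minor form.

1

Diatonic triads of A minor (harmonic minor): A minor (i), B diminished (ii°), C augmented (III+), D minor (iv), E major (V), F major (VI), G♯ diminished (vii°).
Diatonic triads of C minor (harmonic minor): C minor (i), D diminished (ii°), E♭ augmented (III+), F minor (iv), G major (V), A♭ major (VI), B diminished (vii°).
Matching root and quality in both lists: B diminished.
That gives 1 common triad.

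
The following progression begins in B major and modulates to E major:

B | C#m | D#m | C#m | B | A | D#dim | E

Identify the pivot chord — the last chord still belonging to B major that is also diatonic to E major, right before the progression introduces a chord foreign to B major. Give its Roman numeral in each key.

B — I in B major, V in E major

Chords diatonic to B major: B, C#m, D#m, E, F#, G#m, A#dim.
Reading the progression, the first chord not in that set is A, so the modulation leaves B major there.
The chord immediately before A is B, which is diatonic to both keys: I in B major and V in E major.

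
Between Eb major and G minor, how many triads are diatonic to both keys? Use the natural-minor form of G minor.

Diatonic triads of Eb major: Eb (I), Fm (ii), Gm (iii), Ab (IV), Bb (V), Cm (vi), Ddim (vii°).
Diatonic triads of G minor (natural minor): Gm (i), Adim (ii°), Bb (III), Cm (iv), Dm (v), Eb (VI), F (VII).
Matching root and quality in both lists: Eb, Gm, Bb, Cm.
That gives 4 common triads.

4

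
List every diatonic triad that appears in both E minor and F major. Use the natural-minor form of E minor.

Triads in E minor (natural minor): Em (i), F#dim (ii°), G (III), Am (iv), Bm (v), C (VI), D (VII).
Triads in F major: F (I), Gm (ii), Am (iii), Bb (IV), C (V), Dm (vi), Edim (vii°).
Shared triads with their functions: Am (iv in E minor, iii in F major); C (VI in E minor, V in F major).

Am, C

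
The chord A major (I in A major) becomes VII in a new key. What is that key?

B minor

The numeral VII denotes a major triad on scale degree 7. With A on degree 7, the tonic of the new key is B.
Degree 7 carries a major triad in natural-minor keys, so the destination is B minor.
Check: the diatonic triads of B minor (natural minor) are Bm (i), C#dim (ii°), D (III), Em (iv), F#m (v), G (VI), A (VII) — A major is indeed VII.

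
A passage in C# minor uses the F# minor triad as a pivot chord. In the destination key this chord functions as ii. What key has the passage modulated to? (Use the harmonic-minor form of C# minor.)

The numeral ii denotes a minor triad on scale degree 2. With F# on degree 2, the tonic of the new key is E.
Degree 2 carries a minor triad in major keys, so the destination is E major.
Check: the diatonic triads of E major are E (I), F#m (ii), G#m (iii), A (IV), B (V), C#m (vi), D#dim (vii°) — F# minor is indeed ii.

E major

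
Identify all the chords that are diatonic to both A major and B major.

C#m, E

Triads in A major: A (I), Bm (ii), C#m (iii), D (IV), E (V), F#m (vi), G#dim (vii°).
Triads in B major: B (I), C#m (ii), D#m (iii), E (IV), F# (V), G#m (vi), A#dim (vii°).
Shared triads with their functions: C#m (iii in A major, ii in B major); E (V in A major, IV in B major).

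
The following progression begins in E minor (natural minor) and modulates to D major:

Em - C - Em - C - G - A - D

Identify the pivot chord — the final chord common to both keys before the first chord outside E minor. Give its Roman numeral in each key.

Chords diatonic to E minor: Em, F#dim, G, Am, Bm, C, D.
Reading the progression, the first chord not in that set is A, so the modulation leaves E minor there.
The chord immediately before A is G, which is diatonic to both keys: III in E minor and IV in D major.

G — III in E minor, IV in D major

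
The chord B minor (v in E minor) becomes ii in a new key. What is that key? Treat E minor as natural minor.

The numeral ii denotes a minor triad on scale degree 2. With B on degree 2, the tonic of the new key is A.
Degree 2 carries a minor triad in major keys, so the destination is A major.
Check: the diatonic triads of A major are A (I), Bm (ii), C#m (iii), D (IV), E (V), F#m (vi), G#dim (vii°) — B minor is indeed ii.

A major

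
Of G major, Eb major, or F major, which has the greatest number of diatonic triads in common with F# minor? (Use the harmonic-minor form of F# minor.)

Triads of F# minor (harmonic minor): F#m (i), G#dim (ii°), Aaug (III+), Bm (iv), C# (V), D (VI), E#dim (vii°).
G major shares 2: Bm, D.
Eb major shares 0: none.
F major shares 0: none.
The most common triads (2) are shared with G major.

G major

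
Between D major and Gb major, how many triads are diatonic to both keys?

0

Diatonic triads of D major: D major (I), E minor (ii), F# minor (iii), G major (IV), A major (V), B minor (vi), C# diminished (vii°).
Diatonic triads of Gb major: Gb major (I), Ab minor (ii), Bb minor (iii), Cb major (IV), Db major (V), Eb minor (vi), F diminished (vii°).
No triad has the same root and quality in both keys.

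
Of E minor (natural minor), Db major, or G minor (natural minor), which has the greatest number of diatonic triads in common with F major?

Triads of F major: F major (I), G minor (ii), A minor (iii), Bb major (IV), C major (V), D minor (vi), E diminished (vii°).
E minor (natural minor) shares 2: Am, C.
Db major shares 0: none.
G minor (natural minor) shares 4: F, Gm, Bb, Dm.
The most common triads (4) are shared with G minor.

G minor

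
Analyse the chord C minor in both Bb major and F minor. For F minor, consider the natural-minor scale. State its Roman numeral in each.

ii in Bb major; v in F minor

The scale of Bb major is Bb C D Eb F G A; C is degree 2, and the triad built there (C-Eb-G) is minor, so it is ii.
The scale of F minor (natural minor) is F G Ab Bb C Db Eb; C is degree 5, and the triad built there (C-Eb-G) is minor, so it is v.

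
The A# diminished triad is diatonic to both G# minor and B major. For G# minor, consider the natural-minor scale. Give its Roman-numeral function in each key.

ii° in G# minor; vii° in B major

The scale of G# minor (natural minor) is G# A# B C# D# E F#; A# is degree 2, and the triad built there (A#-C#-E) is diminished, so it is ii°.
The scale of B major is B C# D# E F# G# A#; A# is degree 7, and the triad built there (A#-C#-E) is diminished, so it is vii°.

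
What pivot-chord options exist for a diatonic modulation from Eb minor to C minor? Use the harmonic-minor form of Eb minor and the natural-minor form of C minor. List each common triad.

Bb, Ddim

Triads in Eb minor (harmonic minor): Ebm (i), Fdim (ii°), Gbaug (III+), Abm (iv), Bb (V), Cb (VI), Ddim (vii°).
Triads in C minor (natural minor): Cm (i), Ddim (ii°), Eb (III), Fm (iv), Gm (v), Ab (VI), Bb (VII).
Shared triads with their functions: Bb (V in Eb minor, VII in C minor); Ddim (vii° in Eb minor, ii° in C minor).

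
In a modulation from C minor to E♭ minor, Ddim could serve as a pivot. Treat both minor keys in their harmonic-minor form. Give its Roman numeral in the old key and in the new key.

The scale of C minor (harmonic minor) is C D E♭ F G A♭ B; D is degree 2, and the triad built there (D-F-A♭) is diminished, so it is ii°.
The scale of E♭ minor (harmonic minor) is E♭ F G♭ A♭ B♭ C♭ D; D is degree 7, and the triad built there (D-F-A♭) is diminished, so it is vii°.

ii° in C minor; vii° in E♭ minor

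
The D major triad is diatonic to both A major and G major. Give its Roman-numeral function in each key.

IV in A major; V in G major

The scale of A major is A B C# D E F# G#; D is degree 4, and the triad built there (D-F#-A) is major, so it is IV.
The scale of G major is G A B C D E F#; D is degree 5, and the triad built there (D-F#-A) is major, so it is V.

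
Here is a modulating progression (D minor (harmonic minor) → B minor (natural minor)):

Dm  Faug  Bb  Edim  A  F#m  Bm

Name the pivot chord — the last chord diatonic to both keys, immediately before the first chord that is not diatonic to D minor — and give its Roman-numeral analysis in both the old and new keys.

Chords diatonic to D minor: Dm, Edim, Faug, Gm, A, Bb, C#dim.
Reading the progression, the first chord not in that set is F#m, so the modulation leaves D minor there.
The chord immediately before F#m is A, which is diatonic to both keys: V in D minor and VII in B minor.

A — V in D minor, VII in B minor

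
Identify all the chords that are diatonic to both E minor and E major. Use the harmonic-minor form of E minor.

Triads in E minor (harmonic minor): Em (i), F#dim (ii°), Gaug (III+), Am (iv), B (V), C (VI), D#dim (vii°).
Triads in E major: E (I), F#m (ii), G#m (iii), A (IV), B (V), C#m (vi), D#dim (vii°).
Shared triads with their functions: B (V in E minor, V in E major); D#dim (vii° in E minor, vii° in E major).

B, D#dim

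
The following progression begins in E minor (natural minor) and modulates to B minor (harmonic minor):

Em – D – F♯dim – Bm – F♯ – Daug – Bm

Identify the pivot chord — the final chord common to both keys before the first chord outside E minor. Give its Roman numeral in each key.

Chords diatonic to E minor: Em, F♯dim, G, Am, Bm, C, D.
Reading the progression, the first chord not in that set is F♯, so the modulation leaves E minor there.
The chord immediately before F♯ is Bm, which is diatonic to both keys: v in E minor and i in B minor.

Bm — v in E minor, i in B minor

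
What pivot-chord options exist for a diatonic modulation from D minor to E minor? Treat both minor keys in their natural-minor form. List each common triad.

Triads in D minor (natural minor): Dm (i), Edim (ii°), F (III), Gm (iv), Am (v), Bb (VI), C (VII).
Triads in E minor (natural minor): Em (i), F#dim (ii°), G (III), Am (iv), Bm (v), C (VI), D (VII).
Shared triads with their functions: Am (v in D minor, iv in E minor); C (VII in D minor, VI in E minor).

Am, C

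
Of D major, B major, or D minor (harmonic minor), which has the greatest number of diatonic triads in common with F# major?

Triads of F# major: F# (I), G#m (ii), A#m (iii), B (IV), C# (V), D#m (vi), E#dim (vii°).
D major shares 0: none.
B major shares 4: F#, G#m, B, D#m.
D minor (harmonic minor) shares 0: none.
The most common triads (4) are shared with B major.

B major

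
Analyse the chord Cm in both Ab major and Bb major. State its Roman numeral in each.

The scale of Ab major is Ab Bb C Db Eb F G; C is degree 3, and the triad built there (C-Eb-G) is minor, so it is iii.
The scale of Bb major is Bb C D Eb F G A; C is degree 2, and the triad built there (C-Eb-G) is minor, so it is ii.

iii in Ab major; ii in Bb major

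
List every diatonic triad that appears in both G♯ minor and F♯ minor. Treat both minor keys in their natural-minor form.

C♯m, E

Triads in G♯ minor (natural minor): G♯m (i), A♯dim (ii°), B (III), C♯m (iv), D♯m (v), E (VI), F♯ (VII).
Triads in F♯ minor (natural minor): F♯m (i), G♯dim (ii°), A (III), Bm (iv), C♯m (v), D (VI), E (VII).
Shared triads with their functions: C♯m (iv in G♯ minor, v in F♯ minor); E (VI in G♯ minor, VII in F♯ minor).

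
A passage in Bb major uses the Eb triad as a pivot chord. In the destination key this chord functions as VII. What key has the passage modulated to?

F minor

The numeral VII denotes a major triad on scale degree 7. With Eb on degree 7, the tonic of the new key is F.
Degree 7 carries a major triad in natural-minor keys, so the destination is F minor.
Check: the diatonic triads of F minor (natural minor) are Fm (i), Gdim (ii°), Ab (III), Bbm (iv), Cm (v), Db (VI), Eb (VII) — Eb is indeed VII.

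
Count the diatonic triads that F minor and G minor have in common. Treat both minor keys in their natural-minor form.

2

Diatonic triads of F minor (natural minor): Fm (i), Gdim (ii°), A♭ (III), B♭m (iv), Cm (v), D♭ (VI), E♭ (VII).
Diatonic triads of G minor (natural minor): Gm (i), Adim (ii°), B♭ (III), Cm (iv), Dm (v), E♭ (VI), F (VII).
Matching root and quality in both lists: Cm, E♭.
That gives 2 common triads.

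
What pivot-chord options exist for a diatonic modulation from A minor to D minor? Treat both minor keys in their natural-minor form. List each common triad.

Triads in A minor (natural minor): Am (i), Bdim (ii°), C (III), Dm (iv), Em (v), F (VI), G (VII).
Triads in D minor (natural minor): Dm (i), Edim (ii°), F (III), Gm (iv), Am (v), Bb (VI), C (VII).
Shared triads with their functions: Am (i in A minor, v in D minor); C (III in A minor, VII in D minor); Dm (iv in A minor, i in D minor); F (VI in A minor, III in D minor).

Am, C, Dm, F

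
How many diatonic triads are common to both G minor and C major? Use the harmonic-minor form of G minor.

Diatonic triads of G minor (harmonic minor): Gm (i), Adim (ii°), Bbaug (III+), Cm (iv), D (V), Eb (VI), F#dim (vii°).
Diatonic triads of C major: C (I), Dm (ii), Em (iii), F (IV), G (V), Am (vi), Bdim (vii°).
No triad has the same root and quality in both keys.

0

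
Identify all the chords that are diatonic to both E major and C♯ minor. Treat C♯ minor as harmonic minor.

F♯m, A, C♯m, D♯dim

Triads in E major: E (I), F♯m (ii), G♯m (iii), A (IV), B (V), C♯m (vi), D♯dim (vii°).
Triads in C♯ minor (harmonic minor): C♯m (i), D♯dim (ii°), Eaug (III+), F♯m (iv), G♯ (V), A (VI), B♯dim (vii°).
Shared triads with their functions: F♯m (ii in E major, iv in C♯ minor); A (IV in E major, VI in C♯ minor); C♯m (vi in E major, i in C♯ minor); D♯dim (vii° in E major, ii° in C♯ minor).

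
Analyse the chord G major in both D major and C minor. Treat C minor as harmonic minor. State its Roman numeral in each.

IV in D major; V in C minor

The scale of D major is D E F♯ G A B C♯; G is degree 4, and the triad built there (G-B-D) is major, so it is IV.
The scale of C minor (harmonic minor) is C D E♭ F G A♭ B; G is degree 5, and the triad built there (G-B-D) is major, so it is V.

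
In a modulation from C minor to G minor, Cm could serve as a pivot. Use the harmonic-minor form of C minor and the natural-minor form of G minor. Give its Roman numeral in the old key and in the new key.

The scale of C minor (harmonic minor) is C D Eb F G Ab B; C is degree 1, and the triad built there (C-Eb-G) is minor, so it is i.
The scale of G minor (natural minor) is G A Bb C D Eb F; C is degree 4, and the triad built there (C-Eb-G) is minor, so it is iv.

i in C minor; iv in G minor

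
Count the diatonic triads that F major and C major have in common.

4

Diatonic triads of F major: F major (I), G minor (ii), A minor (iii), Bb major (IV), C major (V), D minor (vi), E diminished (vii°).
Diatonic triads of C major: C major (I), D minor (ii), E minor (iii), F major (IV), G major (V), A minor (vi), B diminished (vii°).
Matching root and quality in both lists: F major, A minor, C major, D minor.
That gives 4 common triads.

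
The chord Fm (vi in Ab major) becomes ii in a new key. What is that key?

Eb major

The numeral ii denotes a minor triad on scale degree 2. With F on degree 2, the tonic of the new key is Eb.
Degree 2 carries a minor triad in major keys, so the destination is Eb major.
Check: the diatonic triads of Eb major are Eb (I), Fm (ii), Gm (iii), Ab (IV), Bb (V), Cm (vi), Ddim (vii°) — Fm is indeed ii.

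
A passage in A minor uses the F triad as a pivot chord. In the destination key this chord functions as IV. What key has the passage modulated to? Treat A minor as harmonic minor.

The numeral IV denotes a major triad on scale degree 4. With F on degree 4, the tonic of the new key is C.
Degree 4 carries a major triad in major keys, so the destination is C major.
Check: the diatonic triads of C major are C (I), Dm (ii), Em (iii), F (IV), G (V), Am (vi), Bdim (vii°) — F is indeed IV.

C major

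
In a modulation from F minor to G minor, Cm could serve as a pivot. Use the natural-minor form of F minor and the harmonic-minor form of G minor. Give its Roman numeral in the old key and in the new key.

v in F minor; iv in G minor

The scale of F minor (natural minor) is F G Ab Bb C Db Eb; C is degree 5, and the triad built there (C-Eb-G) is minor, so it is v.
The scale of G minor (harmonic minor) is G A Bb C D Eb F#; C is degree 4, and the triad built there (C-Eb-G) is minor, so it is iv.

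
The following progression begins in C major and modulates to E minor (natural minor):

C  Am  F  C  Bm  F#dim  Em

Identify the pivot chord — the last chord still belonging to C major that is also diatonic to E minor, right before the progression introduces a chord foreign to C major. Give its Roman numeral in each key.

C — I in C major, VI in E minor

Chords diatonic to C major: C, Dm, Em, F, G, Am, Bdim.
Reading the progression, the first chord not in that set is Bm, so the modulation leaves C major there.
The chord immediately before Bm is C, which is diatonic to both keys: I in C major and VI in E minor.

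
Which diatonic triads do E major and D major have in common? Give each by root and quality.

F♯m, A

Triads in E major: E (I), F♯m (ii), G♯m (iii), A (IV), B (V), C♯m (vi), D♯dim (vii°).
Triads in D major: D (I), Em (ii), F♯m (iii), G (IV), A (V), Bm (vi), C♯dim (vii°).
Shared triads with their functions: F♯m (ii in E major, iii in D major); A (IV in E major, V in D major).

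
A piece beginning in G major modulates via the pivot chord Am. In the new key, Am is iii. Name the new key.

F major

The numeral iii denotes a minor triad on scale degree 3. With A on degree 3, the tonic of the new key is F.
Degree 3 carries a minor triad in major keys, so the destination is F major.
Check: the diatonic triads of F major are F (I), Gm (ii), Am (iii), Bb (IV), C (V), Dm (vi), Edim (vii°) — Am is indeed iii.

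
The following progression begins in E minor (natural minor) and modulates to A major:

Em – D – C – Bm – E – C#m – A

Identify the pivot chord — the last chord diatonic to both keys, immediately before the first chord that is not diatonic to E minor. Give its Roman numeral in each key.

Bm — v in E minor, ii in A major

Chords diatonic to E minor: Em, F#dim, G, Am, Bm, C, D.
Reading the progression, the first chord not in that set is E, so the modulation leaves E minor there.
The chord immediately before E is Bm, which is diatonic to both keys: v in E minor and ii in A major.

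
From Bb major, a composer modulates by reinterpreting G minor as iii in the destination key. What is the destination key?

The numeral iii denotes a minor triad on scale degree 3. With G on degree 3, the tonic of the new key is Eb.
Degree 3 carries a minor triad in major keys, so the destination is Eb major.
Check: the diatonic triads of Eb major are Eb (I), Fm (ii), Gm (iii), Ab (IV), Bb (V), Cm (vi), Ddim (vii°) — G minor is indeed iii.

Eb major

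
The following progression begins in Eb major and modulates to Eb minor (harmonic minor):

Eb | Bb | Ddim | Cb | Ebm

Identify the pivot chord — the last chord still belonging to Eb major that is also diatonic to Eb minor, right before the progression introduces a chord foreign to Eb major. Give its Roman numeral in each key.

Ddim — vii° in Eb major, vii° in Eb minor

Chords diatonic to Eb major: Eb, Fm, Gm, Ab, Bb, Cm, Ddim.
Reading the progression, the first chord not in that set is Cb, so the modulation leaves Eb major there.
The chord immediately before Cb is Ddim, which is diatonic to both keys: vii° in Eb major and vii° in Eb minor.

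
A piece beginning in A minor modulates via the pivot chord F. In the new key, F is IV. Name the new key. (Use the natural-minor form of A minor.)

The numeral IV denotes a major triad on scale degree 4. With F on degree 4, the tonic of the new key is C.
Degree 4 carries a major triad in major keys, so the destination is C major.
Check: the diatonic triads of C major are C (I), Dm (ii), Em (iii), F (IV), G (V), Am (vi), Bdim (vii°) — F is indeed IV.

C major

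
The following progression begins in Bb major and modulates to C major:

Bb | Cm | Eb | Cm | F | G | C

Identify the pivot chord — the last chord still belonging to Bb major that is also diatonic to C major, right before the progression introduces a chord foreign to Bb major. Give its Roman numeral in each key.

Chords diatonic to Bb major: Bb, Cm, Dm, Eb, F, Gm, Adim.
Reading the progression, the first chord not in that set is G, so the modulation leaves Bb major there.
The chord immediately before G is F, which is diatonic to both keys: V in Bb major and IV in C major.

F — V in Bb major, IV in C major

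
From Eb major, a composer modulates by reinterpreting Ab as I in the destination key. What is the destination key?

Ab major

The numeral I denotes a major triad on scale degree 1. With Ab on degree 1, the tonic of the new key is Ab.
Degree 1 carries a major triad in major keys, so the destination is Ab major.
Check: the diatonic triads of Ab major are Ab (I), Bbm (ii), Cm (iii), Db (IV), Eb (V), Fm (vi), Gdim (vii°) — Ab is indeed I.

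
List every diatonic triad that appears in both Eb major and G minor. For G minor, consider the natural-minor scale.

Eb, Gm, Bb, Cm

Triads in Eb major: Eb major (I), F minor (ii), G minor (iii), Ab major (IV), Bb major (V), C minor (vi), D diminished (vii°).
Triads in G minor (natural minor): G minor (i), A diminished (ii°), Bb major (III), C minor (iv), D minor (v), Eb major (VI), F major (VII).
Shared triads with their functions: Eb major (I in Eb major, VI in G minor); G minor (iii in Eb major, i in G minor); Bb major (V in Eb major, III in G minor); C minor (vi in Eb major, iv in G minor).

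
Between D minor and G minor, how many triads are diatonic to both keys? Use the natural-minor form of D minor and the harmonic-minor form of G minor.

1

Diatonic triads of D minor (natural minor): Dm (i), Edim (ii°), F (III), Gm (iv), Am (v), Bb (VI), C (VII).
Diatonic triads of G minor (harmonic minor): Gm (i), Adim (ii°), Bbaug (III+), Cm (iv), D (V), Eb (VI), F#dim (vii°).
Matching root and quality in both lists: Gm.
That gives 1 common triad.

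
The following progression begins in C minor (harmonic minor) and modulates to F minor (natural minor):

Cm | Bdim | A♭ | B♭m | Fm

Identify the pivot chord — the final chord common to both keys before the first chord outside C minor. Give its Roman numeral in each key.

Chords diatonic to C minor: Cm, Ddim, E♭aug, Fm, G, A♭, Bdim.
Reading the progression, the first chord not in that set is B♭m, so the modulation leaves C minor there.
The chord immediately before B♭m is A♭, which is diatonic to both keys: VI in C minor and III in F minor.

A♭ — VI in C minor, III in F minor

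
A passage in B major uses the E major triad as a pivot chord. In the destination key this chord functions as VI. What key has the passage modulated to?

The numeral VI denotes a major triad on scale degree 6. With E on degree 6, the tonic of the new key is G#.
Degree 6 carries a major triad in minor keys, so the destination is G# minor.
Check: the diatonic triads of G# minor (natural minor) are G#m (i), A#dim (ii°), B (III), C#m (iv), D#m (v), E (VI), F# (VII) — E major is indeed VI.

G# minor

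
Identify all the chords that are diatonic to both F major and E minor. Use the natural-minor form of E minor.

Am, C

Triads in F major: F (I), Gm (ii), Am (iii), B♭ (IV), C (V), Dm (vi), Edim (vii°).
Triads in E minor (natural minor): Em (i), F♯dim (ii°), G (III), Am (iv), Bm (v), C (VI), D (VII).
Shared triads with their functions: Am (iii in F major, iv in E minor); C (V in F major, VI in E minor).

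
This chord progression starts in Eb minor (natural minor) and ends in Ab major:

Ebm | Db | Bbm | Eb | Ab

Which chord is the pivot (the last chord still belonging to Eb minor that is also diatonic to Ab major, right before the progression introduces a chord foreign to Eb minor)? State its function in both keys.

Chords diatonic to Eb minor: Ebm, Fdim, Gb, Abm, Bbm, Cb, Db.
Reading the progression, the first chord not in that set is Eb, so the modulation leaves Eb minor there.
The chord immediately before Eb is Bbm, which is diatonic to both keys: v in Eb minor and ii in Ab major.

Bbm — v in Eb minor, ii in Ab major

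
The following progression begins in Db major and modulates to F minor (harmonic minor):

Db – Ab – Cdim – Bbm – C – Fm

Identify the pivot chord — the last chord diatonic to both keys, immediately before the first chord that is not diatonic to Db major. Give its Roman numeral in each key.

Bbm — vi in Db major, iv in F minor

Chords diatonic to Db major: Db, Ebm, Fm, Gb, Ab, Bbm, Cdim.
Reading the progression, the first chord not in that set is C, so the modulation leaves Db major there.
The chord immediately before C is Bbm, which is diatonic to both keys: vi in Db major and iv in F minor.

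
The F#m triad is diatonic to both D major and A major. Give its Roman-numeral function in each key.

iii in D major; vi in A major

The scale of D major is D E F# G A B C#; F# is degree 3, and the triad built there (F#-A-C#) is minor, so it is iii.
The scale of A major is A B C# D E F# G#; F# is degree 6, and the triad built there (F#-A-C#) is minor, so it is vi.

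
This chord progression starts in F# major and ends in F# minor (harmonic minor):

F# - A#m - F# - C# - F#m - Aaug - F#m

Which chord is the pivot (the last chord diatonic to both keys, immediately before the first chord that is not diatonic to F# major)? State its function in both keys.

Chords diatonic to F# major: F#, G#m, A#m, B, C#, D#m, E#dim.
Reading the progression, the first chord not in that set is F#m, so the modulation leaves F# major there.
The chord immediately before F#m is C#, which is diatonic to both keys: V in F# major and V in F# minor.

C# — V in F# major, V in F# minor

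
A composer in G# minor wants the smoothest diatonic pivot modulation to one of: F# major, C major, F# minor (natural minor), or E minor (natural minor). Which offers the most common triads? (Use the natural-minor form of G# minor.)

F# major

Triads of G# minor (natural minor): G#m (i), A#dim (ii°), B (III), C#m (iv), D#m (v), E (VI), F# (VII).
F# major shares 4: G#m, B, D#m, F#.
C major shares 0: none.
F# minor (natural minor) shares 2: C#m, E.
E minor (natural minor) shares 0: none.
The most common triads (4) are shared with F# major.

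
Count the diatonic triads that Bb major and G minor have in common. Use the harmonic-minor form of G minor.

4

Diatonic triads of Bb major: Bb (I), Cm (ii), Dm (iii), Eb (IV), F (V), Gm (vi), Adim (vii°).
Diatonic triads of G minor (harmonic minor): Gm (i), Adim (ii°), Bbaug (III+), Cm (iv), D (V), Eb (VI), F#dim (vii°).
Matching root and quality in both lists: Cm, Eb, Gm, Adim.
That gives 4 common triads.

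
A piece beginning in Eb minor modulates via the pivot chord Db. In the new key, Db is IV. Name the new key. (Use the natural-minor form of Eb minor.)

Ab major

The numeral IV denotes a major triad on scale degree 4. With Db on degree 4, the tonic of the new key is Ab.
Degree 4 carries a major triad in major keys, so the destination is Ab major.
Check: the diatonic triads of Ab major are Ab (I), Bbm (ii), Cm (iii), Db (IV), Eb (V), Fm (vi), Gdim (vii°) — Db is indeed IV.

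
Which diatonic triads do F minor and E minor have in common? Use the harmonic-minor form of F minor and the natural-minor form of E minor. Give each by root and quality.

Triads in F minor (harmonic minor): F minor (i), G diminished (ii°), Ab augmented (III+), Bb minor (iv), C major (V), Db major (VI), E diminished (vii°).
Triads in E minor (natural minor): E minor (i), F# diminished (ii°), G major (III), A minor (iv), B minor (v), C major (VI), D major (VII).
Shared triads with their functions: C major (V in F minor, VI in E minor).

C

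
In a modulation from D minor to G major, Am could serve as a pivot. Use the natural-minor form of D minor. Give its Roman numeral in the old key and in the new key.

v in D minor; ii in G major

The scale of D minor (natural minor) is D E F G A Bb C; A is degree 5, and the triad built there (A-C-E) is minor, so it is v.
The scale of G major is G A B C D E F#; A is degree 2, and the triad built there (A-C-E) is minor, so it is ii.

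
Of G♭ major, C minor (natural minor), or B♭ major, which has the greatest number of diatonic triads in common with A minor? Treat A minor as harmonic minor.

Triads of A minor (harmonic minor): A minor (i), B diminished (ii°), C augmented (III+), D minor (iv), E major (V), F major (VI), G♯ diminished (vii°).
G♭ major shares 0: none.
C minor (natural minor) shares 0: none.
B♭ major shares 2: Dm, F.
The most common triads (2) are shared with B♭ major.

B♭ major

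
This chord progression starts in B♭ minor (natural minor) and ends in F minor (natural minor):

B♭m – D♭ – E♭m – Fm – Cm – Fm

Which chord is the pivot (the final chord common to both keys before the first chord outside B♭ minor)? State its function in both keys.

Chords diatonic to B♭ minor: B♭m, Cdim, D♭, E♭m, Fm, G♭, A♭.
Reading the progression, the first chord not in that set is Cm, so the modulation leaves B♭ minor there.
The chord immediately before Cm is Fm, which is diatonic to both keys: v in B♭ minor and i in F minor.

Fm — v in B♭ minor, i in F minor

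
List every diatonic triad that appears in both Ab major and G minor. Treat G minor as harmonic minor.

Triads in Ab major: Ab (I), Bbm (ii), Cm (iii), Db (IV), Eb (V), Fm (vi), Gdim (vii°).
Triads in G minor (harmonic minor): Gm (i), Adim (ii°), Bbaug (III+), Cm (iv), D (V), Eb (VI), F#dim (vii°).
Shared triads with their functions: Cm (iii in Ab major, iv in G minor); Eb (V in Ab major, VI in G minor).

Cm, Eb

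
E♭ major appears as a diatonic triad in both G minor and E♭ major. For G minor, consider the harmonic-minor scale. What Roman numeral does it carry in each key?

The scale of G minor (harmonic minor) is G A B♭ C D E♭ F♯; E♭ is degree 6, and the triad built there (E♭-G-B♭) is major, so it is VI.
The scale of E♭ major is E♭ F G A♭ B♭ C D; E♭ is degree 1, and the triad built there (E♭-G-B♭) is major, so it is I.

VI in G minor; I in E♭ major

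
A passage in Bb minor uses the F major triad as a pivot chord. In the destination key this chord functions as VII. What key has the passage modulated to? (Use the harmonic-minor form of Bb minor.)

G minor

The numeral VII denotes a major triad on scale degree 7. With F on degree 7, the tonic of the new key is G.
Degree 7 carries a major triad in natural-minor keys, so the destination is G minor.
Check: the diatonic triads of G minor (natural minor) are Gm (i), Adim (ii°), Bb (III), Cm (iv), Dm (v), Eb (VI), F (VII) — F major is indeed VII.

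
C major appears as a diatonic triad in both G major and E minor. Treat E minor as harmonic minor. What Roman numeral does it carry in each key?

IV in G major; VI in E minor

The scale of G major is G A B C D E F♯; C is degree 4, and the triad built there (C-E-G) is major, so it is IV.
The scale of E minor (harmonic minor) is E F♯ G A B C D♯; C is degree 6, and the triad built there (C-E-G) is major, so it is VI.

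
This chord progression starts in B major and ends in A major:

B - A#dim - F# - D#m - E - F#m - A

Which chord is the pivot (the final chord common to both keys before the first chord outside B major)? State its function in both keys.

Chords diatonic to B major: B, C#m, D#m, E, F#, G#m, A#dim.
Reading the progression, the first chord not in that set is F#m, so the modulation leaves B major there.
The chord immediately before F#m is E, which is diatonic to both keys: IV in B major and V in A major.

E — IV in B major, V in A major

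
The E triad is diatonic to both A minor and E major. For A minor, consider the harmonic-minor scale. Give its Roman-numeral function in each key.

V in A minor; I in E major

The scale of A minor (harmonic minor) is A B C D E F G#; E is degree 5, and the triad built there (E-G#-B) is major, so it is V.
The scale of E major is E F# G# A B C# D#; E is degree 1, and the triad built there (E-G#-B) is major, so it is I.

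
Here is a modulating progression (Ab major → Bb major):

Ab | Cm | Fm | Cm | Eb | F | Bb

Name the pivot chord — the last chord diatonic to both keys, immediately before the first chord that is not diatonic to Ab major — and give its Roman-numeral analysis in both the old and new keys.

Chords diatonic to Ab major: Ab, Bbm, Cm, Db, Eb, Fm, Gdim.
Reading the progression, the first chord not in that set is F, so the modulation leaves Ab major there.
The chord immediately before F is Eb, which is diatonic to both keys: V in Ab major and IV in Bb major.

Eb — V in Ab major, IV in Bb major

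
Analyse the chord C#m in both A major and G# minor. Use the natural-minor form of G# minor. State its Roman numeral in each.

The scale of A major is A B C# D E F# G#; C# is degree 3, and the triad built there (C#-E-G#) is minor, so it is iii.
The scale of G# minor (natural minor) is G# A# B C# D# E F#; C# is degree 4, and the triad built there (C#-E-G#) is minor, so it is iv.

iii in A major; iv in G# minor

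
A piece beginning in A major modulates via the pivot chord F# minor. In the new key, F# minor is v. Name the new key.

B minor

The numeral v denotes a minor triad on scale degree 5. With F# on degree 5, the tonic of the new key is B.
Degree 5 carries a minor triad in natural-minor keys, so the destination is B minor.
Check: the diatonic triads of B minor (natural minor) are Bm (i), C#dim (ii°), D (III), Em (iv), F#m (v), G (VI), A (VII) — F# minor is indeed v.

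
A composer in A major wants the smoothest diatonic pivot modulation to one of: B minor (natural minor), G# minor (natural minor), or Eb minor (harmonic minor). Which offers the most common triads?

Triads of A major: A major (I), B minor (ii), C# minor (iii), D major (IV), E major (V), F# minor (vi), G# diminished (vii°).
B minor (natural minor) shares 4: A, Bm, D, F#m.
G# minor (natural minor) shares 2: C#m, E.
Eb minor (harmonic minor) shares 0: none.
The most common triads (4) are shared with B minor.

B minor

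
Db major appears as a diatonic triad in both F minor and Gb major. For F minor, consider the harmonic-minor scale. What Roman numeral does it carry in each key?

VI in F minor; V in Gb major

The scale of F minor (harmonic minor) is F G Ab Bb C Db E; Db is degree 6, and the triad built there (Db-F-Ab) is major, so it is VI.
The scale of Gb major is Gb Ab Bb Cb Db Eb F; Db is degree 5, and the triad built there (Db-F-Ab) is major, so it is V.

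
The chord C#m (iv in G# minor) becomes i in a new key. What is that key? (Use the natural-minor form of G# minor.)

C# minor

The numeral i denotes a minor triad on scale degree 1. With C# on degree 1, the tonic of the new key is C#.
Degree 1 carries a minor triad in minor keys, so the destination is C# minor.
Check: the diatonic triads of C# minor (natural minor) are C#m (i), D#dim (ii°), E (III), F#m (iv), G#m (v), A (VI), B (VII) — C#m is indeed i.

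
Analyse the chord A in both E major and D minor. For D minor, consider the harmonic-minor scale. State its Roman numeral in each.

IV in E major; V in D minor

The scale of E major is E F♯ G♯ A B C♯ D♯; A is degree 4, and the triad built there (A-C♯-E) is major, so it is IV.
The scale of D minor (harmonic minor) is D E F G A B♭ C♯; A is degree 5, and the triad built there (A-C♯-E) is major, so it is V.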